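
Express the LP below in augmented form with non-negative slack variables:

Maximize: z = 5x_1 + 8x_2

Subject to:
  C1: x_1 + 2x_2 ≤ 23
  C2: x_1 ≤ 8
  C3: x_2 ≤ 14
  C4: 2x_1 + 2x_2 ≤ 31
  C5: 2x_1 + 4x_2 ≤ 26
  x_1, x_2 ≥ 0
max z = 5x_1 + 8x_2

s.t.
  x_1 + 2x_2 + s1 = 23
  x_1 + s2 = 8
  x_2 + s3 = 14
  2x_1 + 2x_2 + s4 = 31
  2x_1 + 4x_2 + s5 = 26
  x_1, x_2, s1, s2, s3, s4, s5 ≥ 0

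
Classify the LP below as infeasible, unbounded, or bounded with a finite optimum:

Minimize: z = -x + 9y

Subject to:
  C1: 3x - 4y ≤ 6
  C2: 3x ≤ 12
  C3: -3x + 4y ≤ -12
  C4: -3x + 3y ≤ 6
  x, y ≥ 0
C1 requires 3x - 4y ≤ 6, while C3 (-3x + 4y ≤ -12) is equivalent to 3x - 4y ≥ 12. Together they would need 12 ≤ 3x - 4y ≤ 6, which is impossible since 12 > 6. No point satisfies all constraints.

Infeasible: no point satisfies all constraints simultaneously.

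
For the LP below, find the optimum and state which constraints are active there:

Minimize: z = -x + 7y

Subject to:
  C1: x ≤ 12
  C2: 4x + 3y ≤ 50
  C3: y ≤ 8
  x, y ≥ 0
Optimal: x = 12, y = 0
Binding: C1, y ≥ 0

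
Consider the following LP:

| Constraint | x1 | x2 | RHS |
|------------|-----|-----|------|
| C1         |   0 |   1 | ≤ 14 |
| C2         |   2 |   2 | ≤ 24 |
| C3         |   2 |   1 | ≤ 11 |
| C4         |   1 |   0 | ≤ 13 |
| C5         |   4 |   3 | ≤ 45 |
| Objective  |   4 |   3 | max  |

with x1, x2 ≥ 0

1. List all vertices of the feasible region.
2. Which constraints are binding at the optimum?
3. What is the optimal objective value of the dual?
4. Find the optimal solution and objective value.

1. (0, 0), (5.5, 0), (0, 11)
2. C3, x1 ≥ 0
3. 33 (by strong duality, equal to the primal optimum)
4. x1 = 0, x2 = 11, z = 33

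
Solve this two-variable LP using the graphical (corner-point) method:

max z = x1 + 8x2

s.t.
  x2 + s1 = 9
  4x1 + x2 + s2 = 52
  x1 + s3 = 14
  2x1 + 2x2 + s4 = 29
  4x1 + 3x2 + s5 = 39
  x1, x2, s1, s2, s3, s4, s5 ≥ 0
x1 = 3, x2 = 9, z = 75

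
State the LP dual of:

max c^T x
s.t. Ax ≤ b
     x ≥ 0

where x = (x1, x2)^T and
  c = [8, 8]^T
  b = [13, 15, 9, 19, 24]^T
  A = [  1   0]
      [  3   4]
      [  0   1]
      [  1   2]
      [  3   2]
Minimize: z = 13y1 + 15y2 + 9y3 + 19y4 + 24y5

Subject to:
  C1: -y1 - 3y2 - y4 - 3y5 ≤ -8
  C2: -4y2 - y3 - 2y4 - 2y5 ≤ -8
  y1, y2, y3, y4, y5 ≥ 0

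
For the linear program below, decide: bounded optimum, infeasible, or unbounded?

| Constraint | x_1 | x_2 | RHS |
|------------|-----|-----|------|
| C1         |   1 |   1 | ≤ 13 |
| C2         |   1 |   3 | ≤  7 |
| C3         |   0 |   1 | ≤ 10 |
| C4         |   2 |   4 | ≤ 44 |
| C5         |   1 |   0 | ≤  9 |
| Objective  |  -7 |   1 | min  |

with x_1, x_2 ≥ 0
The point (7, 0) satisfies every constraint, so the LP is feasible; the constraints give x_1 ≤ 9 and x_2 ≤ 10, which with x_1, x_2 ≥ 0 keep the feasible region inside a bounded box. A feasible, bounded LP attains a finite optimum at a vertex.

Evaluating z = -7x_1 + x_2 at each vertex:
  (0, 0): z = 0
  (7, 0): z = -49
  (0, 2.333): z = 2.333

Feasible with finite optimum z* = -49 at (7, 0).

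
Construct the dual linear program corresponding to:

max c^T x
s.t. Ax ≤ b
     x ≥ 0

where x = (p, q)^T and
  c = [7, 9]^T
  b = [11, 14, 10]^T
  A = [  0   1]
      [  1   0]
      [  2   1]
Minimize: z = 11y1 + 14y2 + 10y3

Subject to:
  C1: -y2 - 2y3 ≤ -7
  C2: -y1 - y3 ≤ -9
  y1, y2, y3 ≥ 0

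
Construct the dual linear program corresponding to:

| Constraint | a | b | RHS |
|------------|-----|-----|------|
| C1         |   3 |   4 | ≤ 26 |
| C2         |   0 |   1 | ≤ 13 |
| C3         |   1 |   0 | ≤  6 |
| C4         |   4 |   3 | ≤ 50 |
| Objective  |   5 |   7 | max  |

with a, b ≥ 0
Minimize: z = 26y1 + 13y2 + 6y3 + 50y4

Subject to:
  C1: -3y1 - y3 - 4y4 ≤ -5
  C2: -4y1 - y2 - 3y4 ≤ -7
  y1, y2, y3, y4 ≥ 0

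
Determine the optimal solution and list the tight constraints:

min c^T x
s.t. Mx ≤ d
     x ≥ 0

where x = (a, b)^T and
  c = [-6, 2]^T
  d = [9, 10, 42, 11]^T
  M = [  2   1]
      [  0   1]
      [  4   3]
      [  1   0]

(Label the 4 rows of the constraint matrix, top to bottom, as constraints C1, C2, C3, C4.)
Optimal: a = 4.5, b = 0
Binding: C1, b ≥ 0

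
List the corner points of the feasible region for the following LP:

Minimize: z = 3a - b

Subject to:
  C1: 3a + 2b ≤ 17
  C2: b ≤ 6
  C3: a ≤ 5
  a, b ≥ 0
Each vertex is the intersection of two constraint boundaries that also satisfies all remaining constraints:
  a = 0 and b = 0 → (0, 0)
  a = 5 and b = 0 → (5, 0)
  3a + 2b = 17 and a = 5 → (5, 1)
  3a + 2b = 17 and b = 6 → (1.667, 6)
  b = 6 and a = 0 → (0, 6)

Vertices: (0, 0), (5, 0), (5, 1), (1.667, 6), (0, 6)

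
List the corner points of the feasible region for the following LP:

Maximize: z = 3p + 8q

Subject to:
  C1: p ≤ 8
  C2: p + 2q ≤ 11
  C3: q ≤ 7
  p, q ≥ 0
Each vertex is the intersection of two constraint boundaries that also satisfies all remaining constraints:
  p = 0 and q = 0 → (0, 0)
  p = 8 and q = 0 → (8, 0)
  p = 8 and p + 2q = 11 → (8, 1.5)
  p + 2q = 11 and p = 0 → (0, 5.5)

Vertices: (0, 0), (8, 0), (8, 1.5), (0, 5.5)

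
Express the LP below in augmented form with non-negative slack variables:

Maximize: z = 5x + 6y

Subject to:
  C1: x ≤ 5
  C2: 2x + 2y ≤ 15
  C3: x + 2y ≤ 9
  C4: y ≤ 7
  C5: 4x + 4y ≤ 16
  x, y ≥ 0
max z = 5x + 6y

s.t.
  x + s1 = 5
  2x + 2y + s2 = 15
  x + 2y + s3 = 9
  y + s4 = 7
  4x + 4y + s5 = 16
  x, y, s1, s2, s3, s4, s5 ≥ 0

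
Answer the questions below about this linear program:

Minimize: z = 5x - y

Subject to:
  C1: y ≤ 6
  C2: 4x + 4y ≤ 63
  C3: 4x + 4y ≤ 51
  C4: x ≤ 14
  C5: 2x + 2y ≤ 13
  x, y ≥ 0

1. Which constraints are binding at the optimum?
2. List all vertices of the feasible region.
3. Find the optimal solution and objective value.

1. C1, x ≥ 0
2. (0, 0), (6.5, 0), (0.5, 6), (0, 6)
3. x = 0, y = 6, z = -6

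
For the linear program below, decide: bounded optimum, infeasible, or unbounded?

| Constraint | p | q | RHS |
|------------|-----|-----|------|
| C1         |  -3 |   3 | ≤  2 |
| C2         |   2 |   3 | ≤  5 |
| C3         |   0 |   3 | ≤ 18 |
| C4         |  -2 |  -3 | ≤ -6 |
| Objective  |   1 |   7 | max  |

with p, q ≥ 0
C2 requires 2p + 3q ≤ 5, while C4 (-2p - 3q ≤ -6) is equivalent to 2p + 3q ≥ 6. Together they would need 6 ≤ 2p + 3q ≤ 5, which is impossible since 6 > 5. No point satisfies all constraints.

The feasible region is empty; the LP is infeasible.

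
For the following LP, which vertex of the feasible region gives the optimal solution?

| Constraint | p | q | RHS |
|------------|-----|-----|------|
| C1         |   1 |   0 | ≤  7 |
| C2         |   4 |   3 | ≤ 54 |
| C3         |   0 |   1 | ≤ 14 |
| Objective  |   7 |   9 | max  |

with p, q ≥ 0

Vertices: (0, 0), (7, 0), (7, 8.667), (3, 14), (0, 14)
Evaluating z = 7p + 9q at each vertex:
  (0, 0): z = 0
  (7, 0): z = 49
  (7, 8.667): z = 127
  (3, 14): z = 147
  (0, 14): z = 126

The largest value is z = 147, attained at (3, 14).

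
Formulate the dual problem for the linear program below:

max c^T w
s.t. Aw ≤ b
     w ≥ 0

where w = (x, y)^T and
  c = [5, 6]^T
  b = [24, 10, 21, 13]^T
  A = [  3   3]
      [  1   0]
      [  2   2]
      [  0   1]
Minimize: z = 24y1 + 10y2 + 21y3 + 13y4

Subject to:
  C1: -3y1 - y2 - 2y3 ≤ -5
  C2: -3y1 - 2y3 - y4 ≤ -6
  y1, y2, y3, y4 ≥ 0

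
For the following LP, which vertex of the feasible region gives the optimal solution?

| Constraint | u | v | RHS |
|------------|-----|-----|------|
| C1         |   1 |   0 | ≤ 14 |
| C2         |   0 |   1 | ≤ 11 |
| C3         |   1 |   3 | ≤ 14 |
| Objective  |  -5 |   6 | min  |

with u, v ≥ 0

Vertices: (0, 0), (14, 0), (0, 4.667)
Evaluating z = -5u + 6v at each vertex:
  (0, 0): z = 0
  (14, 0): z = -70
  (0, 4.667): z = 28

The smallest value is z = -70, attained at (14, 0).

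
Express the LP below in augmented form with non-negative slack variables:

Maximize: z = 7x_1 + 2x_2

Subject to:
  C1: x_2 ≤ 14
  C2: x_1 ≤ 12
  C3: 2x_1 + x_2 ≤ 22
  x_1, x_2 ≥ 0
max z = 7x_1 + 2x_2

s.t.
  x_2 + s1 = 14
  x_1 + s2 = 12
  2x_1 + x_2 + s3 = 22
  x_1, x_2, s1, s2, s3 ≥ 0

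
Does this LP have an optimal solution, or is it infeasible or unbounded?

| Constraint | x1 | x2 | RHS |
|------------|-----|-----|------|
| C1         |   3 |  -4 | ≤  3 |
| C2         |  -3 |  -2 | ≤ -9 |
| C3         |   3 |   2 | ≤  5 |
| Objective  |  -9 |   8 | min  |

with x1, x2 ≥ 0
C3 requires 3x1 + 2x2 ≤ 5, while C2 (-3x1 - 2x2 ≤ -9) is equivalent to 3x1 + 2x2 ≥ 9. Together they would need 9 ≤ 3x1 + 2x2 ≤ 5, which is impossible since 9 > 5. No point satisfies all constraints.

Infeasible: no point satisfies all constraints simultaneously.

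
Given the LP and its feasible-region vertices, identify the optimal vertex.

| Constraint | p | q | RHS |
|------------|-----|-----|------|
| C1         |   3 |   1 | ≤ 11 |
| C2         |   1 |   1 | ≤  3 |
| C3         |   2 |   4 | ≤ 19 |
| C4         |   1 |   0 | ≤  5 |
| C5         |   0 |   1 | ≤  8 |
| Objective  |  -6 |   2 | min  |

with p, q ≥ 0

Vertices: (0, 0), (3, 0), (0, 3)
Evaluating z = -6p + 2q at each vertex:
  (0, 0): z = 0
  (3, 0): z = -18
  (0, 3): z = 6

The smallest value is z = -18, attained at (3, 0).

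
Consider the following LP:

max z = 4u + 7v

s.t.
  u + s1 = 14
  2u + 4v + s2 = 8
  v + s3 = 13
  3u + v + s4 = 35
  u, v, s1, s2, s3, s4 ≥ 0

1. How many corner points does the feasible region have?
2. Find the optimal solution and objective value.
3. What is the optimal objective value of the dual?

1. 3
2. u = 4, v = 0, z = 16
3. 16 (by strong duality, equal to the primal optimum)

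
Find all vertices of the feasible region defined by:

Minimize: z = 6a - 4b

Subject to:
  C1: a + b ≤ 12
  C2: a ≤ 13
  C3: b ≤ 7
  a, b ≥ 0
Each vertex is the intersection of two constraint boundaries that also satisfies all remaining constraints:
  a = 0 and b = 0 → (0, 0)
  a + b = 12 and b = 0 → (12, 0)
  a + b = 12 and b = 7 → (5, 7)
  b = 7 and a = 0 → (0, 7)

Vertices: (0, 0), (12, 0), (5, 7), (0, 7)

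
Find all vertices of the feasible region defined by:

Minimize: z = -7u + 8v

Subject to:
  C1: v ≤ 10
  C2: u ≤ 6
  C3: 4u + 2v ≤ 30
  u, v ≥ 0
Each vertex is the intersection of two constraint boundaries that also satisfies all remaining constraints:
  u = 0 and v = 0 → (0, 0)
  u = 6 and v = 0 → (6, 0)
  u = 6 and 4u + 2v = 30 → (6, 3)
  v = 10 and 4u + 2v = 30 → (2.5, 10)
  v = 10 and u = 0 → (0, 10)

Vertices: (0, 0), (6, 0), (6, 3), (2.5, 10), (0, 10)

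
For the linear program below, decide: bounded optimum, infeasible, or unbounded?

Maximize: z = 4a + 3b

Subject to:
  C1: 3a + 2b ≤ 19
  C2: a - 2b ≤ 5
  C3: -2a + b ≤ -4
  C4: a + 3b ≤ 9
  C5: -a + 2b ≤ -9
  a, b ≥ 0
C2 requires a - 2b ≤ 5, while C5 (-a + 2b ≤ -9) is equivalent to a - 2b ≥ 9. Together they would need 9 ≤ a - 2b ≤ 5, which is impossible since 9 > 5. No point satisfies all constraints.

Infeasible — the constraint set is empty.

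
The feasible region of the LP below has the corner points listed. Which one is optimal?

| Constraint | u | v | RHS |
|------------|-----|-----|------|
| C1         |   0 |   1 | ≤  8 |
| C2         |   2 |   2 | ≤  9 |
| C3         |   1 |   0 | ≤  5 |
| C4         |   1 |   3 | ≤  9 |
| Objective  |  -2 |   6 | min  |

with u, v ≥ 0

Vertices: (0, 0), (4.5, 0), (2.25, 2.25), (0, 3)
(4.5, 0) with z = -9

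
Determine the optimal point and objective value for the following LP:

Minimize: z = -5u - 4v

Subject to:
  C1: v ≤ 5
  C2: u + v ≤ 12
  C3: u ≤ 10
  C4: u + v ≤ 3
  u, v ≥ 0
Each vertex is the intersection of two constraint boundaries that also satisfies all remaining constraints:
  u = 0 and v = 0 → (0, 0)
  u + v = 3 and v = 0 → (3, 0)
  u + v = 3 and u = 0 → (0, 3)

Evaluating z = -5u - 4v at each vertex:
  (0, 0): z = 0
  (3, 0): z = -15
  (0, 3): z = -12

The minimum is at (3, 0) with z = -15.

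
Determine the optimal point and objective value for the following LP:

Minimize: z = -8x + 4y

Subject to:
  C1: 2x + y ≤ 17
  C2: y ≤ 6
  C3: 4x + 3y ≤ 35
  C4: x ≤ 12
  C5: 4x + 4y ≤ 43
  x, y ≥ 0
Each vertex is the intersection of two constraint boundaries that also satisfies all remaining constraints:
  x = 0 and y = 0 → (0, 0)
  2x + y = 17 and y = 0 → (8.5, 0)
  2x + y = 17 and 4x + 3y = 35 → (8, 1)
  y = 6 and 4x + 3y = 35 → (4.25, 6)
  y = 6 and x = 0 → (0, 6)

Evaluating z = -8x + 4y at each vertex:
  (0, 0): z = 0
  (8.5, 0): z = -68
  (8, 1): z = -60
  (4.25, 6): z = -10
  (0, 6): z = 24

The minimum is at (8.5, 0) with z = -68.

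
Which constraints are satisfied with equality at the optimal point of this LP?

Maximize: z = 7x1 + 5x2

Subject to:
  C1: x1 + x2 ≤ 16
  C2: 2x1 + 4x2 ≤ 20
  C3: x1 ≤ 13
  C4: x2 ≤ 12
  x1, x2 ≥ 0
Optimal: x1 = 10, x2 = 0
Slack at optimum:
  C1: slack = 6
  C2: slack = 0 (binding)
  C3: slack = 3
  C4: slack = 12
  x1 ≥ 0: x1 = 10
  x2 ≥ 0: x2 = 0 (binding)
Binding constraints: C2, x2 ≥ 0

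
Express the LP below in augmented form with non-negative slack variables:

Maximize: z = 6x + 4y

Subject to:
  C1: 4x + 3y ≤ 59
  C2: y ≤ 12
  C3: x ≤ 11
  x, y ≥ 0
max z = 6x + 4y

s.t.
  4x + 3y + s1 = 59
  y + s2 = 12
  x + s3 = 11
  x, y, s1, s2, s3 ≥ 0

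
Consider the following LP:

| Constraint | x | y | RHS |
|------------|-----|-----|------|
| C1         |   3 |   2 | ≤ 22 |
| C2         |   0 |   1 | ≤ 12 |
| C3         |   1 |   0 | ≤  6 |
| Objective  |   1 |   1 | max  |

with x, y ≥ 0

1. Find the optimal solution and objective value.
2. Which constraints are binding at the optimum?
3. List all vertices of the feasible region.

1. x = 0, y = 11, z = 11
2. C1, x ≥ 0
3. (0, 0), (6, 0), (6, 2), (0, 11)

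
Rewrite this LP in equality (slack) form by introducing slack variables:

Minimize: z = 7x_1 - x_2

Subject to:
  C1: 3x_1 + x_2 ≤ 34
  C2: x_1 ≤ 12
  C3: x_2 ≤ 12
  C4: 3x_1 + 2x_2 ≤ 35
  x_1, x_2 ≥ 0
min z = 7x_1 - x_2

s.t.
  3x_1 + x_2 + s1 = 34
  x_1 + s2 = 12
  x_2 + s3 = 12
  3x_1 + 2x_2 + s4 = 35
  x_1, x_2, s1, s2, s3, s4 ≥ 0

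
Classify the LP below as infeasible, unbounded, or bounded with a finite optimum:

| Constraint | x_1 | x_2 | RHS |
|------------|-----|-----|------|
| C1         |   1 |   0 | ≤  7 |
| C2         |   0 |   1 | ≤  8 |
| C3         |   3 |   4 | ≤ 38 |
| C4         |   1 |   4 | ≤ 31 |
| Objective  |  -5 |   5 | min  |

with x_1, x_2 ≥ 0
The point (7, 0) satisfies every constraint, so the LP is feasible; the constraints give x_1 ≤ 7 and x_2 ≤ 8, which with x_1, x_2 ≥ 0 keep the feasible region inside a bounded box. A feasible, bounded LP attains a finite optimum at a vertex.

Evaluating z = -5x_1 + 5x_2 at each vertex:
  (0, 0): z = 0
  (7, 0): z = -35
  (7, 4.25): z = -13.75
  (3.5, 6.875): z = 16.88
  (0, 7.75): z = 38.75

Feasible with finite optimum z* = -35 at (7, 0).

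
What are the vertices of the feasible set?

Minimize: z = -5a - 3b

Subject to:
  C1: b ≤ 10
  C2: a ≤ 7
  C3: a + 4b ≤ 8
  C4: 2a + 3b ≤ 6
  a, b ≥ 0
Each vertex is the intersection of two constraint boundaries that also satisfies all remaining constraints:
  a = 0 and b = 0 → (0, 0)
  2a + 3b = 6 and b = 0 → (3, 0)
  a + 4b = 8 and 2a + 3b = 6 → (0, 2)

Vertices: (0, 0), (3, 0), (0, 2)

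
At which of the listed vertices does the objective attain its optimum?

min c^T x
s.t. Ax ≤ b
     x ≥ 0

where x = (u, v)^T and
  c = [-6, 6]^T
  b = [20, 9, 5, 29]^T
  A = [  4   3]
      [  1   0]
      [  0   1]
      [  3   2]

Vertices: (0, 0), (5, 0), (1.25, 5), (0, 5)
Evaluating z = -6u + 6v at each vertex:
  (0, 0): z = 0
  (5, 0): z = -30
  (1.25, 5): z = 22.5
  (0, 5): z = 30

The smallest value is z = -30, attained at (5, 0).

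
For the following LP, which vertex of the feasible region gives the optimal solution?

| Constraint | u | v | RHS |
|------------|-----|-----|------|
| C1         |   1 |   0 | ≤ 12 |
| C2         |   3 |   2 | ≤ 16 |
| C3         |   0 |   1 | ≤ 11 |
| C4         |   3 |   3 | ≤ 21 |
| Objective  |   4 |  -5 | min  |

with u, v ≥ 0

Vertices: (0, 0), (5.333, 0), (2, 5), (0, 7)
(0, 7) with z = -35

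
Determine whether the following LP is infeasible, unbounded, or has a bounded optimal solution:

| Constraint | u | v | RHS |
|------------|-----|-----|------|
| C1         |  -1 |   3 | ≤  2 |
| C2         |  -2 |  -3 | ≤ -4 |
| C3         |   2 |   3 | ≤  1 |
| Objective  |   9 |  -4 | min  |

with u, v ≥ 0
C3 requires 2u + 3v ≤ 1, while C2 (-2u - 3v ≤ -4) is equivalent to 2u + 3v ≥ 4. Together they would need 4 ≤ 2u + 3v ≤ 1, which is impossible since 4 > 1. No point satisfies all constraints.

Infeasible: no point satisfies all constraints simultaneously.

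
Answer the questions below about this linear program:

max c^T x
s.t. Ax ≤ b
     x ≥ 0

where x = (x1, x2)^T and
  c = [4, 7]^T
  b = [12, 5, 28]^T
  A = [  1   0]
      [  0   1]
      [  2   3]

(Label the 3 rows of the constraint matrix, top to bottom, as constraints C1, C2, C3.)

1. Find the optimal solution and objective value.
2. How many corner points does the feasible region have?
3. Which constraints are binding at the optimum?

1. x1 = 6.5, x2 = 5, z = 61
2. 5
3. C2, C3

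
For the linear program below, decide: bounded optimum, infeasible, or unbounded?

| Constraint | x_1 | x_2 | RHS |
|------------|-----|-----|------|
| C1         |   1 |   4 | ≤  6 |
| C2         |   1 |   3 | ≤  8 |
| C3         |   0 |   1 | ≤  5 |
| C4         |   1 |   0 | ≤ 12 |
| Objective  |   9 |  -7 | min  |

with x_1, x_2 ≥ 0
The point (0, 1.5) satisfies every constraint, so the LP is feasible; the constraints give x_1 ≤ 12 and x_2 ≤ 5, which with x_1, x_2 ≥ 0 keep the feasible region inside a bounded box. A feasible, bounded LP attains a finite optimum at a vertex.

Evaluating z = 9x_1 - 7x_2 at each vertex:
  (0, 0): z = 0
  (6, 0): z = 54
  (0, 1.5): z = -10.5

Feasible with finite optimum z* = -10.5 at (0, 1.5).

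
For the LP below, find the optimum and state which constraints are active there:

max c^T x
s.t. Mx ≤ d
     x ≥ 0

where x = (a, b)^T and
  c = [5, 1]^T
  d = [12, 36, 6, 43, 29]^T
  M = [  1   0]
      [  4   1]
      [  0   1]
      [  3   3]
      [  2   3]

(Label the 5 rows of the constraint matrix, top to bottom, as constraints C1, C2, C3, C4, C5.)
Optimal: a = 9, b = 0
Slack at optimum:
  C1: slack = 3
  C2: slack = 0 (binding)
  C3: slack = 6
  C4: slack = 16
  C5: slack = 11
  a ≥ 0: a = 9
  b ≥ 0: b = 0 (binding)
Binding constraints: C2, b ≥ 0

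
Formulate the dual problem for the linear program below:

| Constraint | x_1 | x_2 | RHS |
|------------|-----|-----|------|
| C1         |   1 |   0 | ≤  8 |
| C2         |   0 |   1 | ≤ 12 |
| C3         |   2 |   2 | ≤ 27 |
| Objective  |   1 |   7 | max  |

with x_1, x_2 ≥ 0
Minimize: z = 8y1 + 12y2 + 27y3

Subject to:
  C1: -y1 - 2y3 ≤ -1
  C2: -y2 - 2y3 ≤ -7
  y1, y2, y3 ≥ 0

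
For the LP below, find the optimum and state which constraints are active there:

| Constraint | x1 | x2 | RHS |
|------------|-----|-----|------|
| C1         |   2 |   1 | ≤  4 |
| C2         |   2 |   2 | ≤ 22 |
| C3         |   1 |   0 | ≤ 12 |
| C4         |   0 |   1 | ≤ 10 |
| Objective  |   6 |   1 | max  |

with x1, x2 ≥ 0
Optimal: x1 = 2, x2 = 0
Slack at optimum:
  C1: slack = 0 (binding)
  C2: slack = 18
  C3: slack = 10
  C4: slack = 10
  x1 ≥ 0: x1 = 2
  x2 ≥ 0: x2 = 0 (binding)
Binding constraints: C1, x2 ≥ 0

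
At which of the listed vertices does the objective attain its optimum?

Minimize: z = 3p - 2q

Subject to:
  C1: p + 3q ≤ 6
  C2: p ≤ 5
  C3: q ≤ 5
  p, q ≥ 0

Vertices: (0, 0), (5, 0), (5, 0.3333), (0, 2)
(0, 2) with z = -4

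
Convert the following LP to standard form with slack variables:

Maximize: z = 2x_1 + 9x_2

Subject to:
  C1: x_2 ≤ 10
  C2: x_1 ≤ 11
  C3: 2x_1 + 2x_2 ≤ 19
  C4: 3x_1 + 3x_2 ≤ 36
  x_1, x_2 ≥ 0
max z = 2x_1 + 9x_2

s.t.
  x_2 + s1 = 10
  x_1 + s2 = 11
  2x_1 + 2x_2 + s3 = 19
  3x_1 + 3x_2 + s4 = 36
  x_1, x_2, s1, s2, s3, s4 ≥ 0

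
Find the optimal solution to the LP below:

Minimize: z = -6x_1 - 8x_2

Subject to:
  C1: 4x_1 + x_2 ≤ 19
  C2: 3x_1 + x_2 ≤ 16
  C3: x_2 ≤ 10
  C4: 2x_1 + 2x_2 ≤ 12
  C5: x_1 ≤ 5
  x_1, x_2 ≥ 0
Each vertex is the intersection of two constraint boundaries that also satisfies all remaining constraints:
  x_1 = 0 and x_2 = 0 → (0, 0)
  4x_1 + x_2 = 19 and x_2 = 0 → (4.75, 0)
  4x_1 + x_2 = 19 and 2x_1 + 2x_2 = 12 → (4.333, 1.667)
  2x_1 + 2x_2 = 12 and x_1 = 0 → (0, 6)

Evaluating z = -6x_1 - 8x_2 at each vertex:
  (0, 0): z = 0
  (4.75, 0): z = -28.5
  (4.333, 1.667): z = -39.33
  (0, 6): z = -48

The minimum is at (0, 6) with z = -48.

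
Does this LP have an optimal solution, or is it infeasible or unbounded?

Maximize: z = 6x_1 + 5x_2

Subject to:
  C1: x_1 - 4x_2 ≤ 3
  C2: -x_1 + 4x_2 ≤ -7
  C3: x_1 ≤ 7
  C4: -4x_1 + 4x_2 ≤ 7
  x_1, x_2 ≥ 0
C1 requires x_1 - 4x_2 ≤ 3, while C2 (-x_1 + 4x_2 ≤ -7) is equivalent to x_1 - 4x_2 ≥ 7. Together they would need 7 ≤ x_1 - 4x_2 ≤ 3, which is impossible since 7 > 3. No point satisfies all constraints.

Infeasible — the constraint set is empty.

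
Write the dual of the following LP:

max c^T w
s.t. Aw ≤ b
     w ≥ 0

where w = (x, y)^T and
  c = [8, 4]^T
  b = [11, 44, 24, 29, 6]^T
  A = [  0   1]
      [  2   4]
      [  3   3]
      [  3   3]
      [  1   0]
Minimize: z = 11y1 + 44y2 + 24y3 + 29y4 + 6y5

Subject to:
  C1: -2y2 - 3y3 - 3y4 - y5 ≤ -8
  C2: -y1 - 4y2 - 3y3 - 3y4 ≤ -4
  y1, y2, y3, y4, y5 ≥ 0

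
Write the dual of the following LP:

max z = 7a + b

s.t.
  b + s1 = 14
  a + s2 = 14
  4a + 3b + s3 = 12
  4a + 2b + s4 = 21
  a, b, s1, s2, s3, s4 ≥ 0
Minimize: z = 14y1 + 14y2 + 12y3 + 21y4

Subject to:
  C1: -y2 - 4y3 - 4y4 ≤ -7
  C2: -y1 - 3y3 - 2y4 ≤ -1
  y1, y2, y3, y4 ≥ 0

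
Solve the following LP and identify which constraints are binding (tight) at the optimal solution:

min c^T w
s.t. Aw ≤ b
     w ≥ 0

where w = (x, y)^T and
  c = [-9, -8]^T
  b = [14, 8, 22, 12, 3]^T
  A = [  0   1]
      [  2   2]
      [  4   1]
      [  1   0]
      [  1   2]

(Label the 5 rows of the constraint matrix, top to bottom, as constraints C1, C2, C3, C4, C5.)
Optimal: x = 3, y = 0
Slack at optimum:
  C1: slack = 14
  C2: slack = 2
  C3: slack = 10
  C4: slack = 9
  C5: slack = 0 (binding)
  x ≥ 0: x = 3
  y ≥ 0: y = 0 (binding)
Binding constraints: C5, y ≥ 0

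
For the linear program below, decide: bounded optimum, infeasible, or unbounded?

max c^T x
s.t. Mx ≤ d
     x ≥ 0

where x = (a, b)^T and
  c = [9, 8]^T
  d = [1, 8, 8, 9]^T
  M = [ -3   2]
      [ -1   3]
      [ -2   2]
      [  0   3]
Feasible point: (0, 0) satisfies every constraint, so the LP is feasible.
Direction d = (1, 0): for each constraint row a, a·d ≤ 0 —
  (-3)(1) + (2)(0) = -3 ≤ 0
  (-1)(1) + (3)(0) = -1 ≤ 0
  (-2)(1) + (2)(0) = -2 ≤ 0
  (0)(1) + (3)(0) = 0 ≤ 0
and d ≥ 0, so (0, 0) + t·d stays feasible for every t ≥ 0. Along this ray z = 9a + 8b changes by 9 per unit t, so z → +∞.

The LP is unbounded; z can be made arbitrarily large.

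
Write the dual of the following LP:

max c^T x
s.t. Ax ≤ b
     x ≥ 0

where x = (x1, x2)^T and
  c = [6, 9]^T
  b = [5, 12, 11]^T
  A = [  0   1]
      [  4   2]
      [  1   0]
Minimize: z = 5y1 + 12y2 + 11y3

Subject to:
  C1: -4y2 - y3 ≤ -6
  C2: -y1 - 2y2 ≤ -9
  y1, y2, y3 ≥ 0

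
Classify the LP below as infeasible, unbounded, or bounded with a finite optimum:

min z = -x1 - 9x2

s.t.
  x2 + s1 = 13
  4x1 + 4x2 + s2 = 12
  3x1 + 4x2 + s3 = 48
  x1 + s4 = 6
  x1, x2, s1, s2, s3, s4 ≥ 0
The point (0, 3) satisfies every constraint, so the LP is feasible; the constraints give x1 ≤ 6 and x2 ≤ 13, which with x1, x2 ≥ 0 keep the feasible region inside a bounded box. A feasible, bounded LP attains a finite optimum at a vertex.

The LP has an optimal solution: (0, 3) with z = -27.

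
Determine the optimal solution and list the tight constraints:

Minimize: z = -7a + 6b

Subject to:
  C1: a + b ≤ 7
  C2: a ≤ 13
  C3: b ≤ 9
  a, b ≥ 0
Optimal: a = 7, b = 0
Binding: C1, b ≥ 0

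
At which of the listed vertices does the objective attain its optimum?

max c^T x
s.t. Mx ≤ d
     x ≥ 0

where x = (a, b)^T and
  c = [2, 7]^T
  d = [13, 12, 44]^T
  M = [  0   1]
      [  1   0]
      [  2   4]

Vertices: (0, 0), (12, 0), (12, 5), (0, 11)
(0, 11) with z = 77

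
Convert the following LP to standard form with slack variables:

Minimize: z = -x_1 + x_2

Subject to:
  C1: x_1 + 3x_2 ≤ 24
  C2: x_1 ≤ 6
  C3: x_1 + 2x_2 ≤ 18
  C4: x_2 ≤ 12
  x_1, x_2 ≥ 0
min z = -x_1 + x_2

s.t.
  x_1 + 3x_2 + s1 = 24
  x_1 + s2 = 6
  x_1 + 2x_2 + s3 = 18
  x_2 + s4 = 12
  x_1, x_2, s1, s2, s3, s4 ≥ 0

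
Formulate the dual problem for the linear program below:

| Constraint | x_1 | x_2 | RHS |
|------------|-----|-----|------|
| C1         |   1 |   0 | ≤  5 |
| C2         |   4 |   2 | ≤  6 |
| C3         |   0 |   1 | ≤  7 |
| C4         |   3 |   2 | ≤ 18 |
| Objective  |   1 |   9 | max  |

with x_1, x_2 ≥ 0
Minimize: z = 5y1 + 6y2 + 7y3 + 18y4

Subject to:
  C1: -y1 - 4y2 - 3y4 ≤ -1
  C2: -2y2 - y3 - 2y4 ≤ -9
  y1, y2, y3, y4 ≥ 0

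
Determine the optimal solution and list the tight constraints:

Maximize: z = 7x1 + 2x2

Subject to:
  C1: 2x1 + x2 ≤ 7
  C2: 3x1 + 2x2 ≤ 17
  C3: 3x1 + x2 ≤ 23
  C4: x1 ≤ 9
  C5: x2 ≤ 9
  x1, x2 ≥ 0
Optimal: x1 = 3.5, x2 = 0
Slack at optimum:
  C1: slack = 0 (binding)
  C2: slack = 6.5
  C3: slack = 12.5
  C4: slack = 5.5
  C5: slack = 9
  x1 ≥ 0: x1 = 3.5
  x2 ≥ 0: x2 = 0 (binding)
Binding constraints: C1, x2 ≥ 0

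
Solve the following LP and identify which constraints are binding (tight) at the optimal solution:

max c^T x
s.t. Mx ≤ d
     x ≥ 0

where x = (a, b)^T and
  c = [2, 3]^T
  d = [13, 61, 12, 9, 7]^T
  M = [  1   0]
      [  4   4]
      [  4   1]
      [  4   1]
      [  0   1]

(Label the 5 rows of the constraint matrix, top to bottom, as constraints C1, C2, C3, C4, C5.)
Optimal: a = 0.5, b = 7
Slack at optimum:
  C1: slack = 12.5
  C2: slack = 31
  C3: slack = 3
  C4: slack = 0 (binding)
  C5: slack = 0 (binding)
  a ≥ 0: a = 0.5
  b ≥ 0: b = 7
Binding constraints: C4, C5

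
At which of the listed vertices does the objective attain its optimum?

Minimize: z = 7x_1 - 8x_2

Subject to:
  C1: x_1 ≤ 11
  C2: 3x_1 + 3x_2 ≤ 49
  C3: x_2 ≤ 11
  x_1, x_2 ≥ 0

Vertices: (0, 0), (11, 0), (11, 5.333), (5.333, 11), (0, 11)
Evaluating z = 7x_1 - 8x_2 at each vertex:
  (0, 0): z = 0
  (11, 0): z = 77
  (11, 5.333): z = 34.33
  (5.333, 11): z = -50.67
  (0, 11): z = -88

The smallest value is z = -88, attained at (0, 11).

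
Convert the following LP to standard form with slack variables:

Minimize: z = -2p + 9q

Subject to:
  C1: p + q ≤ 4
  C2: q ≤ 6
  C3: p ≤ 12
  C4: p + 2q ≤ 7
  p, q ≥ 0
min z = -2p + 9q

s.t.
  p + q + s1 = 4
  q + s2 = 6
  p + s3 = 12
  p + 2q + s4 = 7
  p, q, s1, s2, s3, s4 ≥ 0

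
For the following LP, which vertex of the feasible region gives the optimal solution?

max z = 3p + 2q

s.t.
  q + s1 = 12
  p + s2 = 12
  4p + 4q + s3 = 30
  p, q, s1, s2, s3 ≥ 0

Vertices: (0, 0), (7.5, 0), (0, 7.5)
Evaluating z = 3p + 2q at each vertex:
  (0, 0): z = 0
  (7.5, 0): z = 22.5
  (0, 7.5): z = 15

The largest value is z = 22.5, attained at (7.5, 0).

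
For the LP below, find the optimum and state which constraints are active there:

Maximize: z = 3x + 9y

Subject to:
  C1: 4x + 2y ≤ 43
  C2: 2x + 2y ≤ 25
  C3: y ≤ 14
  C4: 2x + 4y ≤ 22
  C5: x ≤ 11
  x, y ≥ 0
Optimal: x = 0, y = 5.5
Binding: C4, x ≥ 0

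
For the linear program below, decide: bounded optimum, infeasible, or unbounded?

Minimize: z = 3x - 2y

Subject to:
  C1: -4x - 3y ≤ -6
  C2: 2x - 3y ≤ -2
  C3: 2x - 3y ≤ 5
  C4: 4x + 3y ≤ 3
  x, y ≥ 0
C4 requires 4x + 3y ≤ 3, while C1 (-4x - 3y ≤ -6) is equivalent to 4x + 3y ≥ 6. Together they would need 6 ≤ 4x + 3y ≤ 3, which is impossible since 6 > 3. No point satisfies all constraints.

Infeasible: no point satisfies all constraints simultaneously.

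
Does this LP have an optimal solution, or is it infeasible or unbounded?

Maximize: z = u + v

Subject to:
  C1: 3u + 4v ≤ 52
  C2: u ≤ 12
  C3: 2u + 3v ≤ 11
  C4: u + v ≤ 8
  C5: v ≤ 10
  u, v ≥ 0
The point (5.5, 0) satisfies every constraint, so the LP is feasible; the constraints give u ≤ 12 and v ≤ 10, which with u, v ≥ 0 keep the feasible region inside a bounded box. A feasible, bounded LP attains a finite optimum at a vertex.

Feasible with finite optimum z* = 5.5 at (5.5, 0).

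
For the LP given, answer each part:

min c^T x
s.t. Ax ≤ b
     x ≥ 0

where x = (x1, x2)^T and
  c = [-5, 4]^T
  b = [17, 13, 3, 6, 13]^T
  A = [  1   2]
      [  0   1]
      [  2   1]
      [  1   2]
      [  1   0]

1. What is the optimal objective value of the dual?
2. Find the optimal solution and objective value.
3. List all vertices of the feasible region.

1. -7.5 (by strong duality, equal to the primal optimum)
2. x1 = 1.5, x2 = 0, z = -7.5
3. (0, 0), (1.5, 0), (0, 3)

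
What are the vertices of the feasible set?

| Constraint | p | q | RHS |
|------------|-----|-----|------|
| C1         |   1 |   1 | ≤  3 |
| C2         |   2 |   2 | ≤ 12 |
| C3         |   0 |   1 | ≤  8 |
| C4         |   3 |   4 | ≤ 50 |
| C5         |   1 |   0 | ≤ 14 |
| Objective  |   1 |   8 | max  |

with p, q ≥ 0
Each vertex is the intersection of two constraint boundaries that also satisfies all remaining constraints:
  p = 0 and q = 0 → (0, 0)
  p + q = 3 and q = 0 → (3, 0)
  p + q = 3 and p = 0 → (0, 3)

Vertices: (0, 0), (3, 0), (0, 3)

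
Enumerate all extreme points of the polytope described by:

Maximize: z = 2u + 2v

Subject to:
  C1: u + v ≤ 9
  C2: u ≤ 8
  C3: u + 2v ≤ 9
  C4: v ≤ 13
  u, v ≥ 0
Each vertex is the intersection of two constraint boundaries that also satisfies all remaining constraints:
  u = 0 and v = 0 → (0, 0)
  u = 8 and v = 0 → (8, 0)
  u = 8 and u + 2v = 9 → (8, 0.5)
  u + 2v = 9 and u = 0 → (0, 4.5)

Vertices: (0, 0), (8, 0), (8, 0.5), (0, 4.5)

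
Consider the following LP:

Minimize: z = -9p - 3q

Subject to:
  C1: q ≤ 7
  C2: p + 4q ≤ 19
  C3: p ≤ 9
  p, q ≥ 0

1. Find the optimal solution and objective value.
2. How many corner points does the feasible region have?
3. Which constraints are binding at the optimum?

1. p = 9, q = 2.5, z = -88.5
2. 4
3. C2, C3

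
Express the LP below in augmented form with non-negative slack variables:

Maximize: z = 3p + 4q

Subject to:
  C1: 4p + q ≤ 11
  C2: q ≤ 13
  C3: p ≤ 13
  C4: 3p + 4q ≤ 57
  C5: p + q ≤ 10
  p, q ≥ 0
max z = 3p + 4q

s.t.
  4p + q + s1 = 11
  q + s2 = 13
  p + s3 = 13
  3p + 4q + s4 = 57
  p + q + s5 = 10
  p, q, s1, s2, s3, s4, s5 ≥ 0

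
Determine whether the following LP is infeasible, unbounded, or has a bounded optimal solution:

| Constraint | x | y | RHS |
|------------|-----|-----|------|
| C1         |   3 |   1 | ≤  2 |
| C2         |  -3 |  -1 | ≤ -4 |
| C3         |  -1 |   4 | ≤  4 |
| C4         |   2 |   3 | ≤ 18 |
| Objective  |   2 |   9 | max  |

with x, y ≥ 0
C1 requires 3x + y ≤ 2, while C2 (-3x - y ≤ -4) is equivalent to 3x + y ≥ 4. Together they would need 4 ≤ 3x + y ≤ 2, which is impossible since 4 > 2. No point satisfies all constraints.

Infeasible — the constraint set is empty.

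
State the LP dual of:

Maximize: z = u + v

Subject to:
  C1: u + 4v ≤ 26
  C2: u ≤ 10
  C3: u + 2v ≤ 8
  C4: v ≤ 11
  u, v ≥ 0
Minimize: z = 26y1 + 10y2 + 8y3 + 11y4

Subject to:
  C1: -y1 - y2 - y3 ≤ -1
  C2: -4y1 - 2y3 - y4 ≤ -1
  y1, y2, y3, y4 ≥ 0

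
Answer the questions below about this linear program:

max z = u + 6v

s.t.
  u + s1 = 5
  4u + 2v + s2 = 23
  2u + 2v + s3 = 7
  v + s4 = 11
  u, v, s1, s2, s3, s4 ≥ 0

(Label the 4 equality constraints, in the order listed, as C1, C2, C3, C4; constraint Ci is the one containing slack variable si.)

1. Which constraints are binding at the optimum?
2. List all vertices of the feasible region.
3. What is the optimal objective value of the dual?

1. C3, u ≥ 0
2. (0, 0), (3.5, 0), (0, 3.5)
3. 21 (by strong duality, equal to the primal optimum)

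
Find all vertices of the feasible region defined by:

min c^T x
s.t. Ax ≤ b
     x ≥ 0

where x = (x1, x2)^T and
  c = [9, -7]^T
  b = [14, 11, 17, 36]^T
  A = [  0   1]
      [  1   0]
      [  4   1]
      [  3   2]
Each vertex is the intersection of two constraint boundaries that also satisfies all remaining constraints:
  x1 = 0 and x2 = 0 → (0, 0)
  4x1 + x2 = 17 and x2 = 0 → (4.25, 0)
  x2 = 14 and 4x1 + x2 = 17 → (0.75, 14)
  x2 = 14 and x1 = 0 → (0, 14)

Vertices: (0, 0), (4.25, 0), (0.75, 14), (0, 14)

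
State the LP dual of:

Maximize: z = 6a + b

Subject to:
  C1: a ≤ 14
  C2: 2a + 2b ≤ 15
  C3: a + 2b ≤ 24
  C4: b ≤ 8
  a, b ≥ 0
Minimize: z = 14y1 + 15y2 + 24y3 + 8y4

Subject to:
  C1: -y1 - 2y2 - y3 ≤ -6
  C2: -2y2 - 2y3 - y4 ≤ -1
  y1, y2, y3, y4 ≥ 0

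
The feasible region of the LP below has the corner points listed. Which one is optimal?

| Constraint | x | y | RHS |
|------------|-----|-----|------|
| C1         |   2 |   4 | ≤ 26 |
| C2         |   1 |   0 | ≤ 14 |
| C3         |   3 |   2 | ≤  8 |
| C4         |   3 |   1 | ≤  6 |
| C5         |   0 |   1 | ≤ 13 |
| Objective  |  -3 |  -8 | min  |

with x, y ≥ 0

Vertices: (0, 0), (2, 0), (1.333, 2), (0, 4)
Evaluating z = -3x - 8y at each vertex:
  (0, 0): z = 0
  (2, 0): z = -6
  (1.333, 2): z = -20
  (0, 4): z = -32

The smallest value is z = -32, attained at (0, 4).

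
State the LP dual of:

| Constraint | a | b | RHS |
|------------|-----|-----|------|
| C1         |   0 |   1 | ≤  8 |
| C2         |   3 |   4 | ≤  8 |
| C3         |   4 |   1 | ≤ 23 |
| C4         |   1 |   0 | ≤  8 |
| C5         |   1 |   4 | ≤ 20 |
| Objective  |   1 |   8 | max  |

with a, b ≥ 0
Minimize: z = 8y1 + 8y2 + 23y3 + 8y4 + 20y5

Subject to:
  C1: -3y2 - 4y3 - y4 - y5 ≤ -1
  C2: -y1 - 4y2 - y3 - 4y5 ≤ -8
  y1, y2, y3, y4, y5 ≥ 0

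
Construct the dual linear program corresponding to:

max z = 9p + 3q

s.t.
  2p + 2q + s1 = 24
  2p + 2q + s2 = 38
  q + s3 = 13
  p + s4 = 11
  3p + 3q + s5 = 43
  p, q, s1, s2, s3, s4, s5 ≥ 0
Minimize: z = 24y1 + 38y2 + 13y3 + 11y4 + 43y5

Subject to:
  C1: -2y1 - 2y2 - y4 - 3y5 ≤ -9
  C2: -2y1 - 2y2 - y3 - 3y5 ≤ -3
  y1, y2, y3, y4, y5 ≥ 0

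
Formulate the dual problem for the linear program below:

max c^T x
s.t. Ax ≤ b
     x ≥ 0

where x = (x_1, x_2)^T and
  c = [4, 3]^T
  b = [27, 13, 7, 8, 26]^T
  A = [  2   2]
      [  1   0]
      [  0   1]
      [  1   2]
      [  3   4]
Minimize: z = 27y1 + 13y2 + 7y3 + 8y4 + 26y5

Subject to:
  C1: -2y1 - y2 - y4 - 3y5 ≤ -4
  C2: -2y1 - y3 - 2y4 - 4y5 ≤ -3
  y1, y2, y3, y4, y5 ≥ 0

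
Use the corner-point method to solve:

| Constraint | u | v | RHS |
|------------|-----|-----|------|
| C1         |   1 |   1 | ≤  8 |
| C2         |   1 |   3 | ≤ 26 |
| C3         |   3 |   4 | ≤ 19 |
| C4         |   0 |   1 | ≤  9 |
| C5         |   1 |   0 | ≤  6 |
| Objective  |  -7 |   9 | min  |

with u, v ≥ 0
u = 6, v = 0, z = -42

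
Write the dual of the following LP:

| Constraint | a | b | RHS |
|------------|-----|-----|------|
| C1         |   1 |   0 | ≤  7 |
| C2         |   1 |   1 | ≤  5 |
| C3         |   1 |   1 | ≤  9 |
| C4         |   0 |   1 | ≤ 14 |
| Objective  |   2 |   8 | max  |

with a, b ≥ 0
Minimize: z = 7y1 + 5y2 + 9y3 + 14y4

Subject to:
  C1: -y1 - y2 - y3 ≤ -2
  C2: -y2 - y3 - y4 ≤ -8
  y1, y2, y3, y4 ≥ 0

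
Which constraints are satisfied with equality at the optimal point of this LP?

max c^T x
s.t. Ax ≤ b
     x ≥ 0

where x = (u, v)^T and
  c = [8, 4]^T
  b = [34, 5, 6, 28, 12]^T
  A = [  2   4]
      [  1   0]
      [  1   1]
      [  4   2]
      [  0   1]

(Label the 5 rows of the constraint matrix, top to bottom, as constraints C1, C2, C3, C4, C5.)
Optimal: u = 5, v = 1
Slack at optimum:
  C1: slack = 20
  C2: slack = 0 (binding)
  C3: slack = 0 (binding)
  C4: slack = 6
  C5: slack = 11
  u ≥ 0: u = 5
  v ≥ 0: v = 1
Binding constraints: C2, C3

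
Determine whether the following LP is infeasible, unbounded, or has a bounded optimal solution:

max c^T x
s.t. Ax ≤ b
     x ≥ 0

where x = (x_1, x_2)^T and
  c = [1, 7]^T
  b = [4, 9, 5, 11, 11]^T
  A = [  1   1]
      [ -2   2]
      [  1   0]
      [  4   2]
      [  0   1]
The point (0, 4) satisfies every constraint, so the LP is feasible; the constraints give x_1 ≤ 5 and x_2 ≤ 11, which with x_1, x_2 ≥ 0 keep the feasible region inside a bounded box. A feasible, bounded LP attains a finite optimum at a vertex.

Evaluating z = x_1 + 7x_2 at each vertex:
  (0, 0): z = 0
  (2.75, 0): z = 2.75
  (1.5, 2.5): z = 19
  (0, 4): z = 28

The LP has an optimal solution: (0, 4) with z = 28.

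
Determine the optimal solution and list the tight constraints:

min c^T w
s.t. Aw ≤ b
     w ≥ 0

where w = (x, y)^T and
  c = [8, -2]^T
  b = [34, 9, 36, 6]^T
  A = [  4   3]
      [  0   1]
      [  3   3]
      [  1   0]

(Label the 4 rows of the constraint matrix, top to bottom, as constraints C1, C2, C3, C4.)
Optimal: x = 0, y = 9
Binding: C2, x ≥ 0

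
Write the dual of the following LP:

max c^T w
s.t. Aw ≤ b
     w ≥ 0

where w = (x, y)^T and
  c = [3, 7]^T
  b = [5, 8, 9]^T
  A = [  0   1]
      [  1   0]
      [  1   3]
Minimize: z = 5y1 + 8y2 + 9y3

Subject to:
  C1: -y2 - y3 ≤ -3
  C2: -y1 - 3y3 ≤ -7
  y1, y2, y3 ≥ 0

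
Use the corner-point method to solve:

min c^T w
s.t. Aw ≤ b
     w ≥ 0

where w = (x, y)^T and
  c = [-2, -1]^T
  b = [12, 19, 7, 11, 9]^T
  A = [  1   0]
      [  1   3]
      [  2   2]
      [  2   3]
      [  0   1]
Each vertex is the intersection of two constraint boundaries that also satisfies all remaining constraints:
  x = 0 and y = 0 → (0, 0)
  2x + 2y = 7 and y = 0 → (3.5, 0)
  2x + 2y = 7 and x = 0 → (0, 3.5)

Evaluating z = -2x - y at each vertex:
  (0, 0): z = 0
  (3.5, 0): z = -7
  (0, 3.5): z = -3.5

The minimum is at (3.5, 0) with z = -7.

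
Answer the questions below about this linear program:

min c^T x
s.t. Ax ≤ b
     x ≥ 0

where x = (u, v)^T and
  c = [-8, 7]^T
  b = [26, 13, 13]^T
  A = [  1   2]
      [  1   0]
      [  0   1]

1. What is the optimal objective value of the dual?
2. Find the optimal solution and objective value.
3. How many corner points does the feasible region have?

1. -104 (by strong duality, equal to the primal optimum)
2. u = 13, v = 0, z = -104
3. 4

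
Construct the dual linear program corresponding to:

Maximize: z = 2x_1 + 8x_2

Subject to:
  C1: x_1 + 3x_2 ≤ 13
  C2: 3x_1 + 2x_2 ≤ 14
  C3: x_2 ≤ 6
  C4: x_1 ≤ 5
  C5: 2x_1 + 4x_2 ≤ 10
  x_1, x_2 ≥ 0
Minimize: z = 13y1 + 14y2 + 6y3 + 5y4 + 10y5

Subject to:
  C1: -y1 - 3y2 - y4 - 2y5 ≤ -2
  C2: -3y1 - 2y2 - y3 - 4y5 ≤ -8
  y1, y2, y3, y4, y5 ≥ 0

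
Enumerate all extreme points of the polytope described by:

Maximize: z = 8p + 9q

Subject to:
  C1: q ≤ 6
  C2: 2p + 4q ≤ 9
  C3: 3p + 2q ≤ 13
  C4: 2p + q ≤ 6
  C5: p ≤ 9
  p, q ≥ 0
Each vertex is the intersection of two constraint boundaries that also satisfies all remaining constraints:
  p = 0 and q = 0 → (0, 0)
  2p + q = 6 and q = 0 → (3, 0)
  2p + 4q = 9 and 2p + q = 6 → (2.5, 1)
  2p + 4q = 9 and p = 0 → (0, 2.25)

Vertices: (0, 0), (3, 0), (2.5, 1), (0, 2.25)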